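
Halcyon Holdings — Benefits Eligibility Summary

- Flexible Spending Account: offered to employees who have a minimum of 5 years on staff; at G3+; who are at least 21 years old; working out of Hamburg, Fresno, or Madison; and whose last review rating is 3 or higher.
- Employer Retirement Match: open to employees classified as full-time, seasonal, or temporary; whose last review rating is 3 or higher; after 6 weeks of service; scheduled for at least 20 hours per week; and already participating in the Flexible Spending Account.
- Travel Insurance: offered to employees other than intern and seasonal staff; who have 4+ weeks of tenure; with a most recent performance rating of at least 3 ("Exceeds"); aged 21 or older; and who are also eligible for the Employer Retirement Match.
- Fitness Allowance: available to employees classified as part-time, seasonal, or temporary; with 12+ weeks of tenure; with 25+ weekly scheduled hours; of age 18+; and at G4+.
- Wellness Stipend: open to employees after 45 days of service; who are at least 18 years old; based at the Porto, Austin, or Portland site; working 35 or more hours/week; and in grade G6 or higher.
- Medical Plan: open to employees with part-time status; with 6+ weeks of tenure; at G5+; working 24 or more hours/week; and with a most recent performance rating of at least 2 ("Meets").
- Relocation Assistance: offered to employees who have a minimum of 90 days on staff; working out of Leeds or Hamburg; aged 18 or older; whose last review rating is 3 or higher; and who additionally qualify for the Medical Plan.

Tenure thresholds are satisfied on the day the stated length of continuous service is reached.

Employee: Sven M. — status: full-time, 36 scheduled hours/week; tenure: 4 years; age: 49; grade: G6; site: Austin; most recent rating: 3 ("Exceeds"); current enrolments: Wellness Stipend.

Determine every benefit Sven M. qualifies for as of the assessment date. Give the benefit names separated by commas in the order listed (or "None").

Flexible Spending Account — service 4 years < 5 years ✗ → not eligible.
Employer Retirement Match — status full-time ✓; rating 3 ≥ 3 ✓; service 4 years ≥ 6 weeks (≈42 days) ✓; 36 hrs/wk ≥ 20 ✓; not enrolled in Flexible Spending Account ✗ → not eligible.
Travel Insurance — status full-time ✓ (not excluded); service 4 years ≥ 4 weeks (≈28 days) ✓; rating 3 ≥ 3 ✓; age 49 ≥ 21 ✓; not eligible for Employer Retirement Match ✗ → not eligible.
Fitness Allowance — status full-time ✗ (requires part-time, seasonal, or temporary) → not eligible.
Wellness Stipend — service 4 years ≥ 45 days ✓; age 49 ≥ 18 ✓; site Austin ✓; 36 hrs/wk ≥ 35 ✓; grade G6 ≥ G6 ✓ → eligible.
Medical Plan — status full-time ✗ (requires part-time) → not eligible.
Relocation Assistance — service 4 years ≥ 90 days ✓; site Austin ✗ (not Leeds or Hamburg) → not eligible.

Wellness Stipend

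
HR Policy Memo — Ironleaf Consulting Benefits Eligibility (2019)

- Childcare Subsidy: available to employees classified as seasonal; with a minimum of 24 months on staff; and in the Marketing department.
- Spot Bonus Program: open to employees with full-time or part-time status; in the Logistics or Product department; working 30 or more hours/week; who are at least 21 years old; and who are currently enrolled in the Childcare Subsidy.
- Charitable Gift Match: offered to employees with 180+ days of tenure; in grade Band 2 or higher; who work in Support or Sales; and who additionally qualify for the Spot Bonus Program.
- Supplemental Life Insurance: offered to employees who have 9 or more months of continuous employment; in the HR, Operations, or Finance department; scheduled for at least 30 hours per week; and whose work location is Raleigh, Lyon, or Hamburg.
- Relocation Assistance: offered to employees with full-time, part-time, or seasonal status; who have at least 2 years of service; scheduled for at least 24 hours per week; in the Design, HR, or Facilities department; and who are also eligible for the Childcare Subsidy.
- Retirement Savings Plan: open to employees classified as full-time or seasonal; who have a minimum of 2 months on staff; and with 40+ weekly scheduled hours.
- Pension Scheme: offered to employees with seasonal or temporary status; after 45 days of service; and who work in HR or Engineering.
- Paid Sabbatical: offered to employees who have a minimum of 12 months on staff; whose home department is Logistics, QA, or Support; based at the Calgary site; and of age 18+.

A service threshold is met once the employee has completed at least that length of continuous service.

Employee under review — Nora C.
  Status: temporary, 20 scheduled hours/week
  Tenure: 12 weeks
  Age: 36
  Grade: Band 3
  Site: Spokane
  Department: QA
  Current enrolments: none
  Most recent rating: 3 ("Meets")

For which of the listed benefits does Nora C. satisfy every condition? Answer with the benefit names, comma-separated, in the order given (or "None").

None

Childcare Subsidy — status temporary ✗ (requires seasonal) → not eligible.
Spot Bonus Program — status temporary ✗ (requires full-time or part-time) → not eligible.
Charitable Gift Match — service 12 weeks < 180 days ✗ → not eligible.
Supplemental Life Insurance — service 12 weeks < 9 months (≈270 days) ✗ → not eligible.
Relocation Assistance — status temporary ✗ (requires full-time, part-time, or seasonal) → not eligible.
Retirement Savings Plan — status temporary ✗ (requires full-time or seasonal) → not eligible.
Pension Scheme — status temporary ✓; service 12 weeks ≥ 45 days ✓; dept QA ✗ → not eligible.
Paid Sabbatical — service 12 weeks < 12 months (≈360 days) ✗ → not eligible.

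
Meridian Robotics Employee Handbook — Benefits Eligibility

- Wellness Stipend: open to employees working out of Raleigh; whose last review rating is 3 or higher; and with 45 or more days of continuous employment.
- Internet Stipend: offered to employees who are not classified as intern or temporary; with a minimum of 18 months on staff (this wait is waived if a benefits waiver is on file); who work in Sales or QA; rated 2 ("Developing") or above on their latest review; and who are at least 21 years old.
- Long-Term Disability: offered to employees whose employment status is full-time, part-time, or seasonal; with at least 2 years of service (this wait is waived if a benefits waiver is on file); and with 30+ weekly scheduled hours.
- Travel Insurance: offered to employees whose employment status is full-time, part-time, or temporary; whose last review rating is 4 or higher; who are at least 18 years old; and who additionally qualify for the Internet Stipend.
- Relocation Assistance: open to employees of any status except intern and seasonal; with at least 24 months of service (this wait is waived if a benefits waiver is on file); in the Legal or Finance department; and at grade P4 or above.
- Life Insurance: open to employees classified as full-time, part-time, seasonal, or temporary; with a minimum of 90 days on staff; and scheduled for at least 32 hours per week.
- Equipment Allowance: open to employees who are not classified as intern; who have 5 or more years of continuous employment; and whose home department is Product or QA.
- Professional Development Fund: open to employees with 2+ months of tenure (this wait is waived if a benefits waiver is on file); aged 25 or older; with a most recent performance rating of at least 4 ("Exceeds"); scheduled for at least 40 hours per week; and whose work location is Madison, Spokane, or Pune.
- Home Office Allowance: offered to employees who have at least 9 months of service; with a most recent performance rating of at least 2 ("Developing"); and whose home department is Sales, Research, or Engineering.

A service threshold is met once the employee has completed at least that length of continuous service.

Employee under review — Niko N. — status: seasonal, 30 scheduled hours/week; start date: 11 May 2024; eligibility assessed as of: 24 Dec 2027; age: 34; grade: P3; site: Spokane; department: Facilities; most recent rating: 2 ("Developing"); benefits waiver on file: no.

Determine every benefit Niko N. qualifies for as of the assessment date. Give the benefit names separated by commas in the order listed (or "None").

Service from 11 May 2024 to 24 Dec 2027: 1322 days.
Wellness Stipend — site Spokane ✗ (not Raleigh) → not eligible.
Internet Stipend — status seasonal ✓ (not excluded); no waiver, service 1322 days ≥ 18 months (≈540 days) ✓; dept Facilities ✗ → not eligible.
Long-Term Disability — status seasonal ✓; no waiver, service 1322 days ≥ 2 years (≈730 days) ✓; 30 hrs/wk ≥ 30 ✓ → eligible.
Travel Insurance — status seasonal ✗ (requires full-time, part-time, or temporary) → not eligible.
Relocation Assistance — status seasonal ✗ (excluded) → not eligible.
Life Insurance — status seasonal ✓; service 1322 days ≥ 90 days ✓; 30 hrs/wk < 32 ✗ → not eligible.
Equipment Allowance — status seasonal ✓ (not excluded); service 1322 days < 5 years (≈1825 days) ✗ → not eligible.
Professional Development Fund — no waiver, service 1322 days ≥ 2 months (≈60 days) ✓; age 34 ≥ 25 ✓; rating 2 < 4 ✗ → not eligible.
Home Office Allowance — service 1322 days ≥ 9 months (≈270 days) ✓; rating 2 ≥ 2 ✓; dept Facilities ✗ → not eligible.

Long-Term Disability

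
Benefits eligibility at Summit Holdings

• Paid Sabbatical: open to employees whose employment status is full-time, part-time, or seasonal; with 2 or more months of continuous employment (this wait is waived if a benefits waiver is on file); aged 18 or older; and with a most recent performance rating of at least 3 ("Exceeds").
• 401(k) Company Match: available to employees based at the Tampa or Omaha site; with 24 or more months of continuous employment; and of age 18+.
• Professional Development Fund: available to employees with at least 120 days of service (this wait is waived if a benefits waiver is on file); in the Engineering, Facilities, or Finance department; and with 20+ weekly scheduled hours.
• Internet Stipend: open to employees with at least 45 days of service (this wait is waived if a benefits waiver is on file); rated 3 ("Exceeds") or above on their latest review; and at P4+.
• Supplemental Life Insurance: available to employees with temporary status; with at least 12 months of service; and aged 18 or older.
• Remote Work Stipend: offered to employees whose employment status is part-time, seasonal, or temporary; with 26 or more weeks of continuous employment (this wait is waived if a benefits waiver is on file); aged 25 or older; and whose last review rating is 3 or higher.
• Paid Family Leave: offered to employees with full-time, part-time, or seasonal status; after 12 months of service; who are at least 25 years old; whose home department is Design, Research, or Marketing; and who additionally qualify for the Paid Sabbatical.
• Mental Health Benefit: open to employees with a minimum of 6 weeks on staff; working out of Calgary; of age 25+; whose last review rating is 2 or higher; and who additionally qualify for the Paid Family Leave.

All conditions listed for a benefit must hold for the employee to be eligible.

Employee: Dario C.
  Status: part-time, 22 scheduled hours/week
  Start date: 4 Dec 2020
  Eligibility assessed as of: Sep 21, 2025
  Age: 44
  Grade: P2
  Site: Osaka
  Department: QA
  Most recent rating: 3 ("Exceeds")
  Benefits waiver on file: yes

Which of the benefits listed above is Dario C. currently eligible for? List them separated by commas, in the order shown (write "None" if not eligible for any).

Service from 4 Dec 2020 to Sep 21, 2025: 1752 days.
Paid Sabbatical — status part-time ✓; benefits waiver on file ✓; age 44 ≥ 18 ✓; rating 3 ≥ 3 ✓ → eligible.
401(k) Company Match — site Osaka ✗ (not Tampa or Omaha) → not eligible.
Professional Development Fund — benefits waiver on file ✓; dept QA ✗ → not eligible.
Internet Stipend — benefits waiver on file ✓; rating 3 ≥ 3 ✓; grade P2 < P4 ✗ → not eligible.
Supplemental Life Insurance — status part-time ✗ (requires temporary) → not eligible.
Remote Work Stipend — status part-time ✓; benefits waiver on file ✓; age 44 ≥ 25 ✓; rating 3 ≥ 3 ✓ → eligible.
Paid Family Leave — status part-time ✓; service 1752 days ≥ 12 months (≈360 days) ✓; age 44 ≥ 25 ✓; dept QA ✗ → not eligible.
Mental Health Benefit — service 1752 days ≥ 6 weeks (≈42 days) ✓; site Osaka ✗ (not Calgary) → not eligible.

Paid Sabbatical, Remote Work Stipend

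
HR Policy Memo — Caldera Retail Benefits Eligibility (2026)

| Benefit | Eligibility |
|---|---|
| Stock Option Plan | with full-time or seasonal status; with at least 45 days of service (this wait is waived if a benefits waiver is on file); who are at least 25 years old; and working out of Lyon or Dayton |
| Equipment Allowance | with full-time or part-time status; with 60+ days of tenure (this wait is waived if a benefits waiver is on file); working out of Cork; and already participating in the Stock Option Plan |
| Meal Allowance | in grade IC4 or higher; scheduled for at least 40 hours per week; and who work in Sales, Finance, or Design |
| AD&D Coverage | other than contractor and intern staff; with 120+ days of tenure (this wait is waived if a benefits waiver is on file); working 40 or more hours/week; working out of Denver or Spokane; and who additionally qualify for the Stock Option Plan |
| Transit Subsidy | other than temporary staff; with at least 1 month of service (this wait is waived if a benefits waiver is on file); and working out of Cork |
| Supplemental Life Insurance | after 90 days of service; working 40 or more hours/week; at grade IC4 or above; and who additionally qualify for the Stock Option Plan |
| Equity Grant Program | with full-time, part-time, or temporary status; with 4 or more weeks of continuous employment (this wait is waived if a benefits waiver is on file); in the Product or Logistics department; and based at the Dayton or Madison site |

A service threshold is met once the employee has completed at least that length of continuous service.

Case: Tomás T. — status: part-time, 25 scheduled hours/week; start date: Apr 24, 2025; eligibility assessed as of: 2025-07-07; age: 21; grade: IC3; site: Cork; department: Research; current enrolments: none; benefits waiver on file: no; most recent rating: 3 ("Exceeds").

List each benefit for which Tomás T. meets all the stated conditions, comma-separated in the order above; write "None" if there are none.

Transit Subsidy

Service from Apr 24, 2025 to 2025-07-07: 74 days.
Stock Option Plan — status part-time ✗ (requires full-time or seasonal) → not eligible.
Equipment Allowance — status part-time ✓; no waiver, service 74 days ≥ 60 days ✓; site Cork ✓; not enrolled in Stock Option Plan ✗ → not eligible.
Meal Allowance — grade IC3 < IC4 ✗ → not eligible.
AD&D Coverage — status part-time ✓ (not excluded); no waiver, service 74 days < 120 days ✗ → not eligible.
Transit Subsidy — status part-time ✓ (not excluded); no waiver, service 74 days ≥ 1 month (≈30 days) ✓; site Cork ✓ → eligible.
Supplemental Life Insurance — service 74 days < 90 days ✗ → not eligible.
Equity Grant Program — status part-time ✓; no waiver, service 74 days ≥ 4 weeks (≈28 days) ✓; dept Research ✗ → not eligible.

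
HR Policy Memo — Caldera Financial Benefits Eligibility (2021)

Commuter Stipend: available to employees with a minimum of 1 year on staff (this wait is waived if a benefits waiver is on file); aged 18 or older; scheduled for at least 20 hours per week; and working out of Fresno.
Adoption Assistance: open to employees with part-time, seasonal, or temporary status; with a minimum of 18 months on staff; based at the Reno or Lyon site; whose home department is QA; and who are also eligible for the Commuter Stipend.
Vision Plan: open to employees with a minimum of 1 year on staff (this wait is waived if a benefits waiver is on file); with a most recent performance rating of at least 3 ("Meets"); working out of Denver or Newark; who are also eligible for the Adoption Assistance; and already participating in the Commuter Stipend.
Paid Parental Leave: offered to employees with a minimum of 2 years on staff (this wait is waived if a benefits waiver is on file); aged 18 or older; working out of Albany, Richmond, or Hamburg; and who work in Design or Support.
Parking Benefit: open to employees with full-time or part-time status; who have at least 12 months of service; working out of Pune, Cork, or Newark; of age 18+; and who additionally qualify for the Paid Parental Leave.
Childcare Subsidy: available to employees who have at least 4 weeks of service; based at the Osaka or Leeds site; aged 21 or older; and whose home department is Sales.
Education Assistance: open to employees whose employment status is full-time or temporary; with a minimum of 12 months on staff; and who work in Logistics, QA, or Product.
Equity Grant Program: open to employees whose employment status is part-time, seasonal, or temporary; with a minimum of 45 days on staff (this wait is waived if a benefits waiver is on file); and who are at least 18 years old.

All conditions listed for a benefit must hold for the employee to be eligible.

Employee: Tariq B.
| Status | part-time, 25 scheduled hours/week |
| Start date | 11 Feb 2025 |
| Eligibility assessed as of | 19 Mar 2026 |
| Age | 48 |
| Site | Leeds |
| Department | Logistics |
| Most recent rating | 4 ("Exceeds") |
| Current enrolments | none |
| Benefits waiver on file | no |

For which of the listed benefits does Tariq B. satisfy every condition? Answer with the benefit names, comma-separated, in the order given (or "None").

Service from 11 Feb 2025 to 19 Mar 2026: 401 days.
Commuter Stipend — no waiver, service 401 days ≥ 1 year (≈365 days) ✓; age 48 ≥ 18 ✓; 25 hrs/wk ≥ 20 ✓; site Leeds ✗ (not Fresno) → not eligible.
Adoption Assistance — status part-time ✓; service 401 days < 18 months (≈540 days) ✗ → not eligible.
Vision Plan — no waiver, service 401 days ≥ 1 year (≈365 days) ✓; rating 4 ≥ 3 ✓; site Leeds ✗ (not Denver or Newark) → not eligible.
Paid Parental Leave — no waiver, service 401 days < 2 years (≈730 days) ✗ → not eligible.
Parking Benefit — status part-time ✓; service 401 days ≥ 12 months (≈360 days) ✓; site Leeds ✗ (not Pune, Cork, or Newark) → not eligible.
Childcare Subsidy — service 401 days ≥ 4 weeks (≈28 days) ✓; site Leeds ✓; age 48 ≥ 21 ✓; dept Logistics ✗ → not eligible.
Education Assistance — status part-time ✗ (requires full-time or temporary) → not eligible.
Equity Grant Program — status part-time ✓; no waiver, service 401 days ≥ 45 days ✓; age 48 ≥ 18 ✓ → eligible.

Equity Grant Program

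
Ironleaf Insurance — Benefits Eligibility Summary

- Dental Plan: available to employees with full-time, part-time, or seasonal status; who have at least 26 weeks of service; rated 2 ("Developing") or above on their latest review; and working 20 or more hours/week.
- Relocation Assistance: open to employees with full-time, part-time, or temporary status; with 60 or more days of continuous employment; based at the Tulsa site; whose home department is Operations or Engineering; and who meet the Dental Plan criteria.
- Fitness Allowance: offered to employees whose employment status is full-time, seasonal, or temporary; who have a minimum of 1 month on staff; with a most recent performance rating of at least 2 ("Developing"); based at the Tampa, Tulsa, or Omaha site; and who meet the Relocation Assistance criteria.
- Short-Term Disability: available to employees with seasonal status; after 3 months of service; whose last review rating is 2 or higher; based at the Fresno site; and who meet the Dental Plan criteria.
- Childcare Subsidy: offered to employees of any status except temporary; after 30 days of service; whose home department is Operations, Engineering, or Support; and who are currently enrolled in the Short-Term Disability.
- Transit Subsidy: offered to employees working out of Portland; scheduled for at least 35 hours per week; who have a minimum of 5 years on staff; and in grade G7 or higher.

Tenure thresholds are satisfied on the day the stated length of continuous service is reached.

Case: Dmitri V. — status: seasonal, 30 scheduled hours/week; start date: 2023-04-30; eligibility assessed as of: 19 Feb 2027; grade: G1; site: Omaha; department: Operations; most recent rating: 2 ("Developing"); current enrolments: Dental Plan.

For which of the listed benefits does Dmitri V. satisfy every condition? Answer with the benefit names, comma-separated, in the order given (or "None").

Dental Plan

Service from 2023-04-30 to 19 Feb 2027: 1391 days.
Dental Plan — status seasonal ✓; service 1391 days ≥ 26 weeks (≈182 days) ✓; rating 2 ≥ 2 ✓; 30 hrs/wk ≥ 20 ✓ → eligible.
Relocation Assistance — status seasonal ✗ (requires full-time, part-time, or temporary) → not eligible.
Fitness Allowance — status seasonal ✓; service 1391 days ≥ 1 month (≈30 days) ✓; rating 2 ≥ 2 ✓; site Omaha ✓; not eligible for Relocation Assistance ✗ → not eligible.
Short-Term Disability — status seasonal ✓; service 1391 days ≥ 3 months (≈90 days) ✓; rating 2 ≥ 2 ✓; site Omaha ✗ (not Fresno) → not eligible.
Childcare Subsidy — status seasonal ✓ (not excluded); service 1391 days ≥ 30 days ✓; dept Operations ✓; not enrolled in Short-Term Disability ✗ → not eligible.
Transit Subsidy — site Omaha ✗ (not Portland) → not eligible.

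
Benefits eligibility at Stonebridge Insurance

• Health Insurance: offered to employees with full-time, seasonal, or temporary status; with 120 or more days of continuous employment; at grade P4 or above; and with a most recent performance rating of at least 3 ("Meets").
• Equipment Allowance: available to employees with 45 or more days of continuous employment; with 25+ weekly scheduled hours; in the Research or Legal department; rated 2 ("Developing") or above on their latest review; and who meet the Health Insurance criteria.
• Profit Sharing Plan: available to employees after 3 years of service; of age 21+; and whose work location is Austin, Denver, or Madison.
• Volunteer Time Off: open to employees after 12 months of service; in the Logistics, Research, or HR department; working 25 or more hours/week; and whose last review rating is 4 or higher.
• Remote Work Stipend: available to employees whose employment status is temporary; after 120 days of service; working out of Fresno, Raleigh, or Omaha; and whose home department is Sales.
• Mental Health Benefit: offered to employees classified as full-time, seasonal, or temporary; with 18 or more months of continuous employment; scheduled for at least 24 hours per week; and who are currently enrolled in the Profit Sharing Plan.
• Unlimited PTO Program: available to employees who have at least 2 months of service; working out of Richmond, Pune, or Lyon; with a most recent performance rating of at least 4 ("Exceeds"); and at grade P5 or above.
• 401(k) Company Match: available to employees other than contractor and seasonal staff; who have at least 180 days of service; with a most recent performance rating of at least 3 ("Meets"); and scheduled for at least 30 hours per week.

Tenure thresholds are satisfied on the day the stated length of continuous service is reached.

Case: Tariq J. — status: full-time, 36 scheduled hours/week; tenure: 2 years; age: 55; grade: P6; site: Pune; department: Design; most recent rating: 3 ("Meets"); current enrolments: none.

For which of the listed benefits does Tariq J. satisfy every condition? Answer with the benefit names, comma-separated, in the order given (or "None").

Health Insurance, 401(k) Company Match

Health Insurance — status full-time ✓; service 2 years ≥ 120 days ✓; grade P6 ≥ P4 ✓; rating 3 ≥ 3 ✓ → eligible.
Equipment Allowance — service 2 years ≥ 45 days ✓; 36 hrs/wk ≥ 25 ✓; dept Design ✗ → not eligible.
Profit Sharing Plan — service 2 years < 3 years ✗ → not eligible.
Volunteer Time Off — service 2 years ≥ 12 months (≈360 days) ✓; dept Design ✗ → not eligible.
Remote Work Stipend — status full-time ✗ (requires temporary) → not eligible.
Mental Health Benefit — status full-time ✓; service 2 years ≥ 18 months (≈540 days) ✓; 36 hrs/wk ≥ 24 ✓; not enrolled in Profit Sharing Plan ✗ → not eligible.
Unlimited PTO Program — service 2 years ≥ 2 months (≈60 days) ✓; site Pune ✓; rating 3 < 4 ✗ → not eligible.
401(k) Company Match — status full-time ✓ (not excluded); service 2 years ≥ 180 days ✓; rating 3 ≥ 3 ✓; 36 hrs/wk ≥ 30 ✓ → eligible.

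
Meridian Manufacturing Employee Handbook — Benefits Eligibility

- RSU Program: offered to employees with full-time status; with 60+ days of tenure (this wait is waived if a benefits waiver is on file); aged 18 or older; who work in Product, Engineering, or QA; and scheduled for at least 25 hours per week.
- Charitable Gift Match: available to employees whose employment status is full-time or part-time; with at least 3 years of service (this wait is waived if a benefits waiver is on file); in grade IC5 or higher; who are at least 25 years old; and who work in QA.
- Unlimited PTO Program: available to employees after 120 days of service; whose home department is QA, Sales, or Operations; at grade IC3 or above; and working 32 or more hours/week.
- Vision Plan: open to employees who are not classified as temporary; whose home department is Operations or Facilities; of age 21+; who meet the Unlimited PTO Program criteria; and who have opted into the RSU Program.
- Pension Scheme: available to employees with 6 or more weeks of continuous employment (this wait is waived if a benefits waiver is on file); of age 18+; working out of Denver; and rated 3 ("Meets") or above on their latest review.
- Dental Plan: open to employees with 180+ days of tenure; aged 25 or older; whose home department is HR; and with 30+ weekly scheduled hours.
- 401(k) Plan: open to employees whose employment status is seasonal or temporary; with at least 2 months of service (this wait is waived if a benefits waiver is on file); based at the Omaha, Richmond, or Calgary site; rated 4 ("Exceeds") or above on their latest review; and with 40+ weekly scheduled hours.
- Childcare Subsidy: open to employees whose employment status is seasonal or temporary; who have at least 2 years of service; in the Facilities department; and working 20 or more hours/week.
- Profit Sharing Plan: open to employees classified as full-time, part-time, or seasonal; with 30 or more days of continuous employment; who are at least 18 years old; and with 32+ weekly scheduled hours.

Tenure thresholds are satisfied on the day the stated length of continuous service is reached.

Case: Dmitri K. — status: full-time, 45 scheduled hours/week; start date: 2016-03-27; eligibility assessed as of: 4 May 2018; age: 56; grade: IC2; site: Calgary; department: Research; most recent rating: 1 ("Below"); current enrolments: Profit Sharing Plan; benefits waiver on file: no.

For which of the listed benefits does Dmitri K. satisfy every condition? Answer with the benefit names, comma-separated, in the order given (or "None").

Profit Sharing Plan

Service from 2016-03-27 to 4 May 2018: 768 days.
RSU Program — status full-time ✓; no waiver, service 768 days ≥ 60 days ✓; age 56 ≥ 18 ✓; dept Research ✗ → not eligible.
Charitable Gift Match — status full-time ✓; no waiver, service 768 days < 3 years (≈1095 days) ✗ → not eligible.
Unlimited PTO Program — service 768 days ≥ 120 days ✓; dept Research ✗ → not eligible.
Vision Plan — status full-time ✓ (not excluded); dept Research ✗ → not eligible.
Pension Scheme — no waiver, service 768 days ≥ 6 weeks (≈42 days) ✓; age 56 ≥ 18 ✓; site Calgary ✗ (not Denver) → not eligible.
Dental Plan — service 768 days ≥ 180 days ✓; age 56 ≥ 25 ✓; dept Research ✗ → not eligible.
401(k) Plan — status full-time ✗ (requires seasonal or temporary) → not eligible.
Childcare Subsidy — status full-time ✗ (requires seasonal or temporary) → not eligible.
Profit Sharing Plan — status full-time ✓; service 768 days ≥ 30 days ✓; age 56 ≥ 18 ✓; 45 hrs/wk ≥ 32 ✓ → eligible.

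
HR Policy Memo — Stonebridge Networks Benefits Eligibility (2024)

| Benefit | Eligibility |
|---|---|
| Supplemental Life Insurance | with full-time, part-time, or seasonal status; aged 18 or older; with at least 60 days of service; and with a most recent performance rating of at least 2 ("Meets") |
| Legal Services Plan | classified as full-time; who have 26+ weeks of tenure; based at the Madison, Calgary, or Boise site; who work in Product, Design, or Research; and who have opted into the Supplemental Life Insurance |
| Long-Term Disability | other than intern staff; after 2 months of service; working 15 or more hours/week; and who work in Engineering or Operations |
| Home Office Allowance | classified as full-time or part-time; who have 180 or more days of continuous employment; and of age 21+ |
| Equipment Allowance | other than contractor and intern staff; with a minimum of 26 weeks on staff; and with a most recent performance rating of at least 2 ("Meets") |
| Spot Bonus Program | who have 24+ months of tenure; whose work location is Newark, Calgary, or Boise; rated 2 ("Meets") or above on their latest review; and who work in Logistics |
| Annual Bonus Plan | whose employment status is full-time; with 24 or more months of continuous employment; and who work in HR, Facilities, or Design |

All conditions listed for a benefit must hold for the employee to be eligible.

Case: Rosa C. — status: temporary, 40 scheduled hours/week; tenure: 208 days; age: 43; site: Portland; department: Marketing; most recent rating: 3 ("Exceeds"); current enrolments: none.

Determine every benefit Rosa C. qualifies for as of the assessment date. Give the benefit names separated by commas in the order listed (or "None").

Equipment Allowance

Supplemental Life Insurance — status temporary ✗ (requires full-time, part-time, or seasonal) → not eligible.
Legal Services Plan — status temporary ✗ (requires full-time) → not eligible.
Long-Term Disability — status temporary ✓ (not excluded); service 208 days ≥ 2 months (≈60 days) ✓; 40 hrs/wk ≥ 15 ✓; dept Marketing ✗ → not eligible.
Home Office Allowance — status temporary ✗ (requires full-time or part-time) → not eligible.
Equipment Allowance — status temporary ✓ (not excluded); service 208 days ≥ 26 weeks (≈182 days) ✓; rating 3 ≥ 2 ✓ → eligible.
Spot Bonus Program — service 208 days < 24 months (≈720 days) ✗ → not eligible.
Annual Bonus Plan — status temporary ✗ (requires full-time) → not eligible.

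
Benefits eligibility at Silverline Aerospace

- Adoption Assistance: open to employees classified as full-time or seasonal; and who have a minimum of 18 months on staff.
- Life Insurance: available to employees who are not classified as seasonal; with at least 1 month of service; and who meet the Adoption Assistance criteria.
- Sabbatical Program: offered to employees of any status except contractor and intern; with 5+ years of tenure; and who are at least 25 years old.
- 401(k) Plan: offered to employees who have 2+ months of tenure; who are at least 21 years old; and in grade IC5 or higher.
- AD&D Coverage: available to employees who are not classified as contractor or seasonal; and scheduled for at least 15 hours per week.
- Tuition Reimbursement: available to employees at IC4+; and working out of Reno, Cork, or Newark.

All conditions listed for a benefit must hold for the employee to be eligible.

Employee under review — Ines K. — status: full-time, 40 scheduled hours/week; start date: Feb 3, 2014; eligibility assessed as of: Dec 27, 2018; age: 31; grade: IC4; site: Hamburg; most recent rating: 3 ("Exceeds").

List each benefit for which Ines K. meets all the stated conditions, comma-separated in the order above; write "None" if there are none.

Adoption Assistance, Life Insurance, AD&D Coverage

Service from Feb 3, 2014 to Dec 27, 2018: 1788 days.
Adoption Assistance — status full-time ✓; service 1788 days ≥ 18 months (≈540 days) ✓ → eligible.
Life Insurance — status full-time ✓ (not excluded); service 1788 days ≥ 1 month (≈30 days) ✓; eligible for Adoption Assistance ✓ → eligible.
Sabbatical Program — status full-time ✓ (not excluded); service 1788 days < 5 years (≈1825 days) ✗ → not eligible.
401(k) Plan — service 1788 days ≥ 2 months (≈60 days) ✓; age 31 ≥ 21 ✓; grade IC4 < IC5 ✗ → not eligible.
AD&D Coverage — status full-time ✓ (not excluded); 40 hrs/wk ≥ 15 ✓ → eligible.
Tuition Reimbursement — grade IC4 ≥ IC4 ✓; site Hamburg ✗ (not Reno, Cork, or Newark) → not eligible.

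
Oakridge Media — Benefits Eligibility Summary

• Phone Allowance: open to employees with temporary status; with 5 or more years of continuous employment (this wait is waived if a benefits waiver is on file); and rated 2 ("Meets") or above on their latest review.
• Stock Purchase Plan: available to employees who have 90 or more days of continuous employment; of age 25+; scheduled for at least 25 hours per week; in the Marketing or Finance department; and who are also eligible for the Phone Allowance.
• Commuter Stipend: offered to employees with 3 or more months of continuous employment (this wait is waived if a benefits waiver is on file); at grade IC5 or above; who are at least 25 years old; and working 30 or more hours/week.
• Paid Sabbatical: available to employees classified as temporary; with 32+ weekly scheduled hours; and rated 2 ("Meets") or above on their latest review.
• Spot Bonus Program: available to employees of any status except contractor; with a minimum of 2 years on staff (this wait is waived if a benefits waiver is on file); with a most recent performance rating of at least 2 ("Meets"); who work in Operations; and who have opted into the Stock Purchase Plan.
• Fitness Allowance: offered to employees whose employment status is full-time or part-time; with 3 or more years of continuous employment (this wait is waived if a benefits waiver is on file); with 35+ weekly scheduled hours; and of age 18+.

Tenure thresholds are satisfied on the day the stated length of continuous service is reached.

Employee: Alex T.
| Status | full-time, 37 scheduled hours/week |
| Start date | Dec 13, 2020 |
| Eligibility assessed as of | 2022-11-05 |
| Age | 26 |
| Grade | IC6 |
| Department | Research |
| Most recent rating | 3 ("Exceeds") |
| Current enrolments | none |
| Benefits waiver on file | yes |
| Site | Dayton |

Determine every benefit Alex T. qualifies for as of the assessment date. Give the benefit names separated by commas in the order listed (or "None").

Commuter Stipend, Fitness Allowance

Service from Dec 13, 2020 to 2022-11-05: 692 days.
Phone Allowance — status full-time ✗ (requires temporary) → not eligible.
Stock Purchase Plan — service 692 days ≥ 90 days ✓; age 26 ≥ 25 ✓; 37 hrs/wk ≥ 25 ✓; dept Research ✗ → not eligible.
Commuter Stipend — benefits waiver on file ✓; grade IC6 ≥ IC5 ✓; age 26 ≥ 25 ✓; 37 hrs/wk ≥ 30 ✓ → eligible.
Paid Sabbatical — status full-time ✗ (requires temporary) → not eligible.
Spot Bonus Program — status full-time ✓ (not excluded); benefits waiver on file ✓; rating 3 ≥ 2 ✓; dept Research ✗ → not eligible.
Fitness Allowance — status full-time ✓; benefits waiver on file ✓; 37 hrs/wk ≥ 35 ✓; age 26 ≥ 18 ✓ → eligible.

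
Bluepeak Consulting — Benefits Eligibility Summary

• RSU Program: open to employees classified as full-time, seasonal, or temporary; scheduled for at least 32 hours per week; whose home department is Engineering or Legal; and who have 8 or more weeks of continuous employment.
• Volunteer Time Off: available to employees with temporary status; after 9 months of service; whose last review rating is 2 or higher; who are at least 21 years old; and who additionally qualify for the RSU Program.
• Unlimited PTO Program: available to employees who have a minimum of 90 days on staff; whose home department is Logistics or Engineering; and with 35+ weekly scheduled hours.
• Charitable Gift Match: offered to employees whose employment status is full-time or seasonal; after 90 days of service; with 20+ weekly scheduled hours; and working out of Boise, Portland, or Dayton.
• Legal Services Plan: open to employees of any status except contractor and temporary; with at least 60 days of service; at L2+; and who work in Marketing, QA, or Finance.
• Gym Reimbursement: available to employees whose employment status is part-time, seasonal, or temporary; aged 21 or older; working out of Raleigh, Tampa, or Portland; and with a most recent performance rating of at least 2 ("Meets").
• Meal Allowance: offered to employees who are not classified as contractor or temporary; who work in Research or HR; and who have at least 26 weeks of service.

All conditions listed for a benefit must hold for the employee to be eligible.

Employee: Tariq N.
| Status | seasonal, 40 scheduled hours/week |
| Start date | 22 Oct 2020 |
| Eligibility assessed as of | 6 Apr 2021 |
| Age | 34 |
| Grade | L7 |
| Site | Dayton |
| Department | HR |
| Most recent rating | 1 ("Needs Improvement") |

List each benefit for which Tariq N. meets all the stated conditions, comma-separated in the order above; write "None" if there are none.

Service from 22 Oct 2020 to 6 Apr 2021: 166 days.
RSU Program — status seasonal ✓; 40 hrs/wk ≥ 32 ✓; dept HR ✗ → not eligible.
Volunteer Time Off — status seasonal ✗ (requires temporary) → not eligible.
Unlimited PTO Program — service 166 days ≥ 90 days ✓; dept HR ✗ → not eligible.
Charitable Gift Match — status seasonal ✓; service 166 days ≥ 90 days ✓; 40 hrs/wk ≥ 20 ✓; site Dayton ✓ → eligible.
Legal Services Plan — status seasonal ✓ (not excluded); service 166 days ≥ 60 days ✓; grade L7 ≥ L2 ✓; dept HR ✗ → not eligible.
Gym Reimbursement — status seasonal ✓; age 34 ≥ 21 ✓; site Dayton ✗ (not Raleigh, Tampa, or Portland) → not eligible.
Meal Allowance — status seasonal ✓ (not excluded); dept HR ✓; service 166 days < 26 weeks (≈182 days) ✗ → not eligible.

Charitable Gift Match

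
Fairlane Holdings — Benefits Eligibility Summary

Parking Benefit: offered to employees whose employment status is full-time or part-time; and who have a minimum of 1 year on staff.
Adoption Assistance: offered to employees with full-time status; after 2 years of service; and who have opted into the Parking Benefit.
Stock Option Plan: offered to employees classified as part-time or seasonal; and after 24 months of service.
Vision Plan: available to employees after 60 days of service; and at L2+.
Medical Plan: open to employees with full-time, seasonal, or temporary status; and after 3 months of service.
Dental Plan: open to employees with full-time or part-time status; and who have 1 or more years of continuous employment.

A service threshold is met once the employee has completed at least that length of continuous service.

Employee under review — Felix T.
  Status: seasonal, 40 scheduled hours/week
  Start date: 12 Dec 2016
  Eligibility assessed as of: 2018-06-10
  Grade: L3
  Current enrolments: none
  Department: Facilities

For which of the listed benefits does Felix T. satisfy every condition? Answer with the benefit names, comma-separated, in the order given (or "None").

Vision Plan, Medical Plan

Service from 12 Dec 2016 to 2018-06-10: 545 days.
Parking Benefit — status seasonal ✗ (requires full-time or part-time) → not eligible.
Adoption Assistance — status seasonal ✗ (requires full-time) → not eligible.
Stock Option Plan — status seasonal ✓; service 545 days < 24 months (≈720 days) ✗ → not eligible.
Vision Plan — service 545 days ≥ 60 days ✓; grade L3 ≥ L2 ✓ → eligible.
Medical Plan — status seasonal ✓; service 545 days ≥ 3 months (≈90 days) ✓ → eligible.
Dental Plan — status seasonal ✗ (requires full-time or part-time) → not eligible.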